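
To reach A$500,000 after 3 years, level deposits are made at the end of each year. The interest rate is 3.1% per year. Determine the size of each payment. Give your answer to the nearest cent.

Level ordinary annuity; solve FV = PMT × [((1+r)^n − 1)/r] for PMT.
Periodic rate r = 0.031 per year.
With n = 3: PMT = 500,000 / ([((1+r)^n − 1)/r]) = A$161,605.14

A$161,605.14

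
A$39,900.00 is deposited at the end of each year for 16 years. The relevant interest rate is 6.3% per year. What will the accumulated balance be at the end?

This is an ordinary annuity: 16 deposits of A$39,900.00 at the end of each year.
Periodic rate r = 0.063 per year.
FV = PMT × [((1+r)^n − 1)/r] = 39,900 × [(1+r)^16 − 1] / r = A$1,049,978.51

A$1,049,978.51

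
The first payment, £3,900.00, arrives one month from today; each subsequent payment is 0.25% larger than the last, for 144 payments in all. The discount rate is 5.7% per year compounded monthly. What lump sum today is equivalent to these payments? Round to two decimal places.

Periodic rate r = 0.057/12 per month; n is counted in months.
Growing ordinary annuity: PV = PMT₁ × [1 − ((1+g)/(1+r))^n] / (r − g) = 3,900 × [1 − ((1+0.0025)/(1+r))^144] / (r − 0.0025) = £478,231.82.

£478,231.82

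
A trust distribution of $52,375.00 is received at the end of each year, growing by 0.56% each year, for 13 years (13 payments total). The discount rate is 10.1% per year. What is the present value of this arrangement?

$380,011.10

Periodic rate r = 0.101 per year.
Growing ordinary annuity: PV = PMT₁ × [1 − ((1+g)/(1+r))^n] / (r − g) = 52,375 × [1 − ((1+0.0056)/(1+r))^13] / (r − 0.0056) = $380,011.10.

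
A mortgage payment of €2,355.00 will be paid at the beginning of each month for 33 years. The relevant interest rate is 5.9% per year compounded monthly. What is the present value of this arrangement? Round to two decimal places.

€412,321.90

This is an annuity due: 396 payments of €2,355.00 at the beginning of each month.
Periodic rate r = 0.059/12 per month; n is counted in months.
PV = PMT × [(1 − (1+r)^−n)/r] × (1+r) = 2,355 × [1 − (1+r)^−396] / r × (1+r) = €412,321.90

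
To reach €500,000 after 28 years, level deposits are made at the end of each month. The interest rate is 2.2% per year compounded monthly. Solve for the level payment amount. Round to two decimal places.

€1,077.84

Level ordinary annuity; solve FV = PMT × [((1+r)^n − 1)/r] for PMT.
Periodic rate r = 0.022/12 per month; n is counted in months.
With n = 336: PMT = 500,000 / ([((1+r)^n − 1)/r]) = €1,077.84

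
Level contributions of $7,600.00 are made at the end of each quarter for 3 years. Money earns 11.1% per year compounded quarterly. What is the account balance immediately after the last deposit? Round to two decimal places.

$106,491.02

This is an ordinary annuity: 12 deposits of $7,600.00 at the end of each quarter.
Periodic rate r = 0.111/4 per quarter; n is counted in quarters.
FV = PMT × [((1+r)^n − 1)/r] = 7,600 × [(1+r)^12 − 1] / r = $106,491.02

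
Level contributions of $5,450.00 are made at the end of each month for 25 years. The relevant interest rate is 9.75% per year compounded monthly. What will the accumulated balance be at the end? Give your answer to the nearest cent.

$6,930,542.66

This is an ordinary annuity: 300 deposits of $5,450.00 at the end of each month.
Periodic rate r = 0.0975/12 per month; n is counted in months.
FV = PMT × [((1+r)^n − 1)/r] = 5,450 × [(1+r)^300 − 1] / r = $6,930,542.66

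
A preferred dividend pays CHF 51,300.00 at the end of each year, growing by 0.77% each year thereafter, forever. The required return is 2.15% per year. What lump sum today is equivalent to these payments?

CHF 3,717,391.30

Periodic rate r = 0.0215 per year.
Growing perpetuity (Gordon): PV = PMT₁ / (r − g) = 51,300 / (r − 0.0077) = CHF 3,717,391.30.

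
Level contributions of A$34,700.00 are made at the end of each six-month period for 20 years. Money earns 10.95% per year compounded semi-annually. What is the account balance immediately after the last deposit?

A$4,710,951.65

This is an ordinary annuity: 40 deposits of A$34,700.00 at the end of each six-month period.
Periodic rate r = 0.1095/2 per half-year; n is counted in half-years.
FV = PMT × [((1+r)^n − 1)/r] = 34,700 × [(1+r)^40 − 1] / r = A$4,710,951.65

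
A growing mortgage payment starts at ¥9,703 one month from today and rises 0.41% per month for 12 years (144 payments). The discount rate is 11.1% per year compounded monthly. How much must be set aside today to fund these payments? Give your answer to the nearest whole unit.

Periodic rate r = 0.111/12 per month; n is counted in months.
Growing ordinary annuity: PV = PMT₁ × [1 − ((1+g)/(1+r))^n] / (r − g) = 9,703 × [1 − ((1+0.0041)/(1+r))^144] / (r − 0.0041) = ¥982,172.

¥982,172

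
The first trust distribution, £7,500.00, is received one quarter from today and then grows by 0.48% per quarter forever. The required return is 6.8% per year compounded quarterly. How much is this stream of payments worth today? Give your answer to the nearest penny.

£614,754.10

Periodic rate r = 0.068/4 per quarter.
Growing perpetuity (Gordon): PV = PMT₁ / (r − g) = 7,500 / (r − 0.0048) = £614,754.10.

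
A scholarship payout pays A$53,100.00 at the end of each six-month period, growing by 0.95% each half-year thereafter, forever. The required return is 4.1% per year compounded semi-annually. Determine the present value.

Periodic rate r = 0.041/2 per half-year.
Growing perpetuity (Gordon): PV = PMT₁ / (r − g) = 53,100 / (r − 0.0095) = A$4,827,272.73.

A$4,827,272.73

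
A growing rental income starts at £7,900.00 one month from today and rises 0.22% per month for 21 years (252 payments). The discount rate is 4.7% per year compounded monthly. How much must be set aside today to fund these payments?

Periodic rate r = 0.047/12 per month; n is counted in months.
Growing ordinary annuity: PV = PMT₁ × [1 − ((1+g)/(1+r))^n] / (r − g) = 7,900 × [1 − ((1+0.0022)/(1+r))^252] / (r − 0.0022) = £1,612,169.45.

£1,612,169.45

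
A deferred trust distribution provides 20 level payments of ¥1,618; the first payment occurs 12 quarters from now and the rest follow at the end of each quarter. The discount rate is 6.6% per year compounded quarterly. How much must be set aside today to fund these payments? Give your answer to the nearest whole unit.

Ordinary annuity of 20 payments, first payment at period 12.
Periodic rate r = 0.066/4 per quarter; n is counted in quarters.
The ordinary-annuity PV formula values the stream one period before the first payment (period 11); discount that back 11 periods:
PV₀ = 1,618 × [1 − (1+r)^−20] / r × (1+r)^−11 = ¥22,863

¥22,863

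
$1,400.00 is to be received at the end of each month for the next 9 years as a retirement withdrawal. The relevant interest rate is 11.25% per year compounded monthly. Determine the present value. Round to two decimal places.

$94,822.60

This is an ordinary annuity: 108 payments of $1,400.00 at the end of each month.
Periodic rate r = 0.1125/12 per month; n is counted in months.
PV = PMT × [(1 − (1+r)^−n)/r] = 1,400 × [1 − (1+r)^−108] / r = $94,822.60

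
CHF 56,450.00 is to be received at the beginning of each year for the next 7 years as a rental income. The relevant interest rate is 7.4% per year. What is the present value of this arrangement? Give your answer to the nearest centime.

CHF 322,230.44

This is an annuity due: 7 payments of CHF 56,450.00 at the beginning of each year.
Periodic rate r = 0.074 per year.
PV = PMT × [(1 − (1+r)^−n)/r] × (1+r) = 56,450 × [1 − (1+r)^−7] / r × (1+r) = CHF 322,230.44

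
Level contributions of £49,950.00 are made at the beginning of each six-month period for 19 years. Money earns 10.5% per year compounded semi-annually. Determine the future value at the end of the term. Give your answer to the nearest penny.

£5,997,658.03

This is an annuity due: 38 deposits of £49,950.00 at the beginning of each six-month period.
Periodic rate r = 0.105/2 per half-year; n is counted in half-years.
FV = PMT × [((1+r)^n − 1)/r] × (1+r) = 49,950 × [(1+r)^38 − 1] / r × (1+r) = £5,997,658.03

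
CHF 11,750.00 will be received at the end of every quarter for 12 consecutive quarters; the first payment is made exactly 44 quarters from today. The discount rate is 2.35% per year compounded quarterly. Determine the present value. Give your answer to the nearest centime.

CHF 105,530.79

Ordinary annuity of 12 payments, first payment at period 44.
Periodic rate r = 0.0235/4 per quarter; n is counted in quarters.
The ordinary-annuity PV formula values the stream one period before the first payment (period 43); discount that back 43 periods:
PV₀ = 11,750 × [1 − (1+r)^−12] / r × (1+r)^−43 = CHF 105,530.79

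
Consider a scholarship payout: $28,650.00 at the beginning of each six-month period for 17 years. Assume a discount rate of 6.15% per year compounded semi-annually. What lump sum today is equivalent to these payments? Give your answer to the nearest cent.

This is an annuity due: 34 payments of $28,650.00 at the beginning of each six-month period.
Periodic rate r = 0.0615/2 per half-year; n is counted in half-years.
PV = PMT × [(1 − (1+r)^−n)/r] × (1+r) = 28,650 × [1 − (1+r)^−34] / r × (1+r) = $617,416.51

$617,416.51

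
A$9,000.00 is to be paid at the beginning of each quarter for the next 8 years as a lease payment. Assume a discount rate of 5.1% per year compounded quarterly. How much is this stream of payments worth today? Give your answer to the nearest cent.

A$238,273.05

This is an annuity due: 32 payments of A$9,000.00 at the beginning of each quarter.
Periodic rate r = 0.051/4 per quarter; n is counted in quarters.
PV = PMT × [(1 − (1+r)^−n)/r] × (1+r) = 9,000 × [1 − (1+r)^−32] / r × (1+r) = A$238,273.05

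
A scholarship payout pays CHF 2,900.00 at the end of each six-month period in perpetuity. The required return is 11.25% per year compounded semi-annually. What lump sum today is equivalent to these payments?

Periodic rate r = 0.1125/2 per half-year.
Level perpetuity: PV = PMT / r = 2,900 / (0.1125/2) = CHF 51,555.56.

CHF 51,555.56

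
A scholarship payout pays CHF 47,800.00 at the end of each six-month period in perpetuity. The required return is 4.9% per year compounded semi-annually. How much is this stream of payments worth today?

CHF 1,951,020.41

Periodic rate r = 0.049/2 per half-year.
Level perpetuity: PV = PMT / r = 47,800 / (0.049/2) = CHF 1,951,020.41.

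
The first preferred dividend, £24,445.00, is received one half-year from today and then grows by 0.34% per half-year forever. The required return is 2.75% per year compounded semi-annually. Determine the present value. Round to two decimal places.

£2,361,835.75

Periodic rate r = 0.0275/2 per half-year.
Growing perpetuity (Gordon): PV = PMT₁ / (r − g) = 24,445 / (r − 0.0034) = £2,361,835.75.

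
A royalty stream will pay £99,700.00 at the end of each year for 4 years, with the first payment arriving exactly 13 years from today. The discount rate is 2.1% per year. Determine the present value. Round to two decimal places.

£295,120.32

Ordinary annuity of 4 payments, first payment at period 13.
Periodic rate r = 0.021 per year.
The ordinary-annuity PV formula values the stream one period before the first payment (period 12); discount that back 12 periods:
PV₀ = 99,700 × [1 − (1+r)^−4] / r × (1+r)^−12 = £295,120.32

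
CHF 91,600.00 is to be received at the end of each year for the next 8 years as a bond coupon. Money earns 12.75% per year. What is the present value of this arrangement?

CHF 443,355.26

This is an ordinary annuity: 8 payments of CHF 91,600.00 at the end of each year.
Periodic rate r = 0.1275 per year.
PV = PMT × [(1 − (1+r)^−n)/r] = 91,600 × [1 − (1+r)^−8] / r = CHF 443,355.26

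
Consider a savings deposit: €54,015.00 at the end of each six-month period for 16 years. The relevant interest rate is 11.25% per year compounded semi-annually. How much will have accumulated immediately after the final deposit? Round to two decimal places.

This is an ordinary annuity: 32 deposits of €54,015.00 at the end of each six-month period.
Periodic rate r = 0.1125/2 per half-year; n is counted in half-years.
FV = PMT × [((1+r)^n − 1)/r] = 54,015 × [(1+r)^32 − 1] / r = €4,572,303.83

€4,572,303.83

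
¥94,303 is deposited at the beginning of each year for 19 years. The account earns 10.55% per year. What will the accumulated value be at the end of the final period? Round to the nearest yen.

¥5,656,111

This is an annuity due: 19 deposits of ¥94,303 at the beginning of each year.
Periodic rate r = 0.1055 per year.
FV = PMT × [((1+r)^n − 1)/r] × (1+r) = 94,303 × [(1+r)^19 − 1] / r × (1+r) = ¥5,656,111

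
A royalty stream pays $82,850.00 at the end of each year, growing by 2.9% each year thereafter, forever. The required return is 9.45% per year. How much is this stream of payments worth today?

Periodic rate r = 0.0945 per year.
Growing perpetuity (Gordon): PV = PMT₁ / (r − g) = 82,850 / (r − 0.029) = $1,264,885.50.

$1,264,885.50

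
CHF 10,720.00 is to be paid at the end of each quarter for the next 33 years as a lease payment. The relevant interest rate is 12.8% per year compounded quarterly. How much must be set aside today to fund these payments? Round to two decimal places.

This is an ordinary annuity: 132 payments of CHF 10,720.00 at the end of each quarter.
Periodic rate r = 0.128/4 per quarter; n is counted in quarters.
PV = PMT × [(1 − (1+r)^−n)/r] = 10,720 × [1 − (1+r)^−132] / r = CHF 329,760.08

CHF 329,760.08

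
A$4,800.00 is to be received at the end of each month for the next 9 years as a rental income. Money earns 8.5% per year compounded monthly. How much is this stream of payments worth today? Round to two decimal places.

This is an ordinary annuity: 108 payments of A$4,800.00 at the end of each month.
Periodic rate r = 0.085/12 per month; n is counted in months.
PV = PMT × [(1 − (1+r)^−n)/r] = 4,800 × [1 − (1+r)^−108] / r = A$361,463.40

A$361,463.40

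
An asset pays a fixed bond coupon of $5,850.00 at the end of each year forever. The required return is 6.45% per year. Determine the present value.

$90,697.67

Periodic rate r = 0.0645 per year.
Level perpetuity: PV = PMT / r = 5,850 / (0.0645) = $90,697.67.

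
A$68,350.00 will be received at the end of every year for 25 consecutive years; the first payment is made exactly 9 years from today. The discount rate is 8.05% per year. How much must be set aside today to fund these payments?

Ordinary annuity of 25 payments, first payment at period 9.
Periodic rate r = 0.0805 per year.
The ordinary-annuity PV formula values the stream one period before the first payment (period 8); discount that back 8 periods:
PV₀ = 68,350 × [1 − (1+r)^−25] / r × (1+r)^−8 = A$391,062.98

A$391,062.98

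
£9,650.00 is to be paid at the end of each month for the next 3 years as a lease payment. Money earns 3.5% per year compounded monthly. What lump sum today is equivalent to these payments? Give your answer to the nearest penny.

£329,328.16

This is an ordinary annuity: 36 payments of £9,650.00 at the end of each month.
Periodic rate r = 0.035/12 per month; n is counted in months.
PV = PMT × [(1 − (1+r)^−n)/r] = 9,650 × [1 − (1+r)^−36] / r = £329,328.16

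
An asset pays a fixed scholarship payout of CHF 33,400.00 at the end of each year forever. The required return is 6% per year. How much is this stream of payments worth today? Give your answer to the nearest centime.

Periodic rate r = 0.06 per year.
Level perpetuity: PV = PMT / r = 33,400 / (0.06) = CHF 556,666.67.

CHF 556,666.67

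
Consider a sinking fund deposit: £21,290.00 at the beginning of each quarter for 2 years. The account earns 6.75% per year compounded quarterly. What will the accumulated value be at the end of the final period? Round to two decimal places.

This is an annuity due: 8 deposits of £21,290.00 at the beginning of each quarter.
Periodic rate r = 0.0675/4 per quarter; n is counted in quarters.
FV = PMT × [((1+r)^n − 1)/r] × (1+r) = 21,290 × [(1+r)^8 − 1] / r × (1+r) = £183,776.05

£183,776.05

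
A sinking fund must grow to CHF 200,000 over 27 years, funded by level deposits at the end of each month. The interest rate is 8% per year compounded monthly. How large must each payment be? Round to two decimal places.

Level ordinary annuity; solve FV = PMT × [((1+r)^n − 1)/r] for PMT.
Periodic rate r = 0.08/12 per month; n is counted in months.
With n = 324: PMT = 200,000 / ([((1+r)^n − 1)/r]) = CHF 175.23

CHF 175.23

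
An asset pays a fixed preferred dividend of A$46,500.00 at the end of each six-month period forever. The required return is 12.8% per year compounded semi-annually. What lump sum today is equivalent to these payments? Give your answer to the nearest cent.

Periodic rate r = 0.128/2 per half-year.
Level perpetuity: PV = PMT / r = 46,500 / (0.128/2) = A$726,562.50.

A$726,562.50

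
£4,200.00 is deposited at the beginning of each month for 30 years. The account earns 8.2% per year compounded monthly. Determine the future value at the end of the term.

£6,564,151.42

This is an annuity due: 360 deposits of £4,200.00 at the beginning of each month.
Periodic rate r = 0.082/12 per month; n is counted in months.
FV = PMT × [((1+r)^n − 1)/r] × (1+r) = 4,200 × [(1+r)^360 − 1] / r × (1+r) = £6,564,151.42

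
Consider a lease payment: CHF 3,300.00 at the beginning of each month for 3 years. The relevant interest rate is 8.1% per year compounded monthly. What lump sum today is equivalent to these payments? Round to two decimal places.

This is an annuity due: 36 payments of CHF 3,300.00 at the beginning of each month.
Periodic rate r = 0.081/12 per month; n is counted in months.
PV = PMT × [(1 − (1+r)^−n)/r] × (1+r) = 3,300 × [1 − (1+r)^−36] / r × (1+r) = CHF 105,863.88

CHF 105,863.88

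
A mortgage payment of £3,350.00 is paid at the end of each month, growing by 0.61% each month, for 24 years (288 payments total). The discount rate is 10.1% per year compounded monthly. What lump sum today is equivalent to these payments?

Periodic rate r = 0.101/12 per month; n is counted in months.
Growing ordinary annuity: PV = PMT₁ × [1 − ((1+g)/(1+r))^n] / (r − g) = 3,350 × [1 − ((1+0.0061)/(1+r))^288] / (r − 0.0061) = £700,439.76.

£700,439.76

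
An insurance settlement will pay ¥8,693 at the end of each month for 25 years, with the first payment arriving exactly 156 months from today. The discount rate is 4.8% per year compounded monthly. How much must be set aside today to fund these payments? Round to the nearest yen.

¥817,131

Ordinary annuity of 300 payments, first payment at period 156.
Periodic rate r = 0.048/12 per month; n is counted in months.
The ordinary-annuity PV formula values the stream one period before the first payment (period 155); discount that back 155 periods:
PV₀ = 8,693 × [1 − (1+r)^−300] / r × (1+r)^−155 = ¥817,131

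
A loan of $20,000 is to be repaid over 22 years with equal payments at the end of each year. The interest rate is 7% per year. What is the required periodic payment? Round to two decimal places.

Level ordinary annuity; solve PV = PMT × [(1 − (1+r)^−n)/r] for PMT.
Periodic rate r = 0.07 per year.
With n = 22: PMT = 20,000 / ([(1 − (1+r)^−n)/r]) = $1,808.12

$1,808.12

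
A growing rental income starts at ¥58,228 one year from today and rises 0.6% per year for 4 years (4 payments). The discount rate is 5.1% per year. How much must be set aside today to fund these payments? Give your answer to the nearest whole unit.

¥207,779

Periodic rate r = 0.051 per year.
Growing ordinary annuity: PV = PMT₁ × [1 − ((1+g)/(1+r))^n] / (r − g) = 58,228 × [1 − ((1+0.006)/(1+r))^4] / (r − 0.006) = ¥207,779.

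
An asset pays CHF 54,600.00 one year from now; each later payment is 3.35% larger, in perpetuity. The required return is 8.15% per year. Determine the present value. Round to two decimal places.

CHF 1,137,500.00

Periodic rate r = 0.0815 per year.
Growing perpetuity (Gordon): PV = PMT₁ / (r − g) = 54,600 / (r − 0.0335) = CHF 1,137,500.00.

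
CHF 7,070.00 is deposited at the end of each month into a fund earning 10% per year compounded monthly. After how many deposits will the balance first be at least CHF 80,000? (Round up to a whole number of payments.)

11 payments

Periodic rate r = 0.1/12 per month; n is counted in months.
Ordinary annuity FV: 80,000 = 7,070 × [((1+r)^n − 1)/r].
(1+r)^n = 1 + 80,000 × r / 7,070, so n = ln(1 + 80,000·r/7,070) / ln(1+r) = 10.86.
Round up to a whole number of payments: n = 11.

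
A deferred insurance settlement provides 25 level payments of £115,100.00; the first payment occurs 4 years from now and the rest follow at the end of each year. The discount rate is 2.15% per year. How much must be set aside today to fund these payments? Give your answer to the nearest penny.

£2,071,566.63

Ordinary annuity of 25 payments, first payment at period 4.
Periodic rate r = 0.0215 per year.
The ordinary-annuity PV formula values the stream one period before the first payment (period 3); discount that back 3 periods:
PV₀ = 115,100 × [1 − (1+r)^−25] / r × (1+r)^−3 = £2,071,566.63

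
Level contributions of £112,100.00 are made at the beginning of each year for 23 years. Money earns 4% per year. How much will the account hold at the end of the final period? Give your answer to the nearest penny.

£4,269,059.92

This is an annuity due: 23 deposits of £112,100.00 at the beginning of each year.
Periodic rate r = 0.04 per year.
FV = PMT × [((1+r)^n − 1)/r] × (1+r) = 112,100 × [(1+r)^23 − 1] / r × (1+r) = £4,269,059.92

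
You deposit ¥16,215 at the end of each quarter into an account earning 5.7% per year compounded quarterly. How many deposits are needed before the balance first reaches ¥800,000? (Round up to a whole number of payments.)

38 payments

Periodic rate r = 0.057/4 per quarter; n is counted in quarters.
Ordinary annuity FV: 800,000 = 16,215 × [((1+r)^n − 1)/r].
(1+r)^n = 1 + 800,000 × r / 16,215, so n = ln(1 + 800,000·r/16,215) / ln(1+r) = 37.63.
Round up to a whole number of payments: n = 38.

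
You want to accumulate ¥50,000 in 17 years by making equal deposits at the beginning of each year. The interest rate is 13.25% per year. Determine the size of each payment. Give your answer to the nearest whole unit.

¥802

Level annuity due; solve FV = PMT × [((1+r)^n − 1)/r] × (1+r) for PMT.
Periodic rate r = 0.1325 per year.
With n = 17: PMT = 50,000 / ([((1+r)^n − 1)/r] × (1+r)) = ¥802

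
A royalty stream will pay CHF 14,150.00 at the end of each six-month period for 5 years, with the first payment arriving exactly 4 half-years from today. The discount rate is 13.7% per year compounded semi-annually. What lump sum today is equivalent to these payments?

Ordinary annuity of 10 payments, first payment at period 4.
Periodic rate r = 0.137/2 per half-year; n is counted in half-years.
The ordinary-annuity PV formula values the stream one period before the first payment (period 3); discount that back 3 periods:
PV₀ = 14,150 × [1 − (1+r)^−10] / r × (1+r)^−3 = CHF 82,036.73

CHF 82,036.73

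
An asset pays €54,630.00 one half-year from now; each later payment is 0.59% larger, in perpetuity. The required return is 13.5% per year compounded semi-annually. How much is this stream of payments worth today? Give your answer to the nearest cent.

€886,850.65

Periodic rate r = 0.135/2 per half-year.
Growing perpetuity (Gordon): PV = PMT₁ / (r − g) = 54,630 / (r − 0.0059) = €886,850.65.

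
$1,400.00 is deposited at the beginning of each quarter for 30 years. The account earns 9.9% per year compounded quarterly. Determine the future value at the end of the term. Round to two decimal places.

$1,031,772.10

This is an annuity due: 120 deposits of $1,400.00 at the beginning of each quarter.
Periodic rate r = 0.099/4 per quarter; n is counted in quarters.
FV = PMT × [((1+r)^n − 1)/r] × (1+r) = 1,400 × [(1+r)^120 − 1] / r × (1+r) = $1,031,772.10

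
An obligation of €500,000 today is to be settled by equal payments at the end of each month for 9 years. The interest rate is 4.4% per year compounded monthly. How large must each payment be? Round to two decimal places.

Level ordinary annuity; solve PV = PMT × [(1 − (1+r)^−n)/r] for PMT.
Periodic rate r = 0.044/12 per month; n is counted in months.
With n = 108: PMT = 500,000 / ([(1 − (1+r)^−n)/r]) = €5,615.01

€5,615.01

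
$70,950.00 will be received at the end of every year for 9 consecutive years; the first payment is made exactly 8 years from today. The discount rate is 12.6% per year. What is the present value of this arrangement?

$161,038.10

Ordinary annuity of 9 payments, first payment at period 8.
Periodic rate r = 0.126 per year.
The ordinary-annuity PV formula values the stream one period before the first payment (period 7); discount that back 7 periods:
PV₀ = 70,950 × [1 − (1+r)^−9] / r × (1+r)^−7 = $161,038.10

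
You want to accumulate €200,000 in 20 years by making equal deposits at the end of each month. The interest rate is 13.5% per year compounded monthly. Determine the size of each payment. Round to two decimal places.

Level ordinary annuity; solve FV = PMT × [((1+r)^n − 1)/r] for PMT.
Periodic rate r = 0.135/12 per month; n is counted in months.
With n = 240: PMT = 200,000 / ([((1+r)^n − 1)/r]) = €164.75

€164.75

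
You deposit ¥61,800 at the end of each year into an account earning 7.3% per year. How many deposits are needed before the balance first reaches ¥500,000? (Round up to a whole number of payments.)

7 payments

Periodic rate r = 0.073 per year.
Ordinary annuity FV: 500,000 = 61,800 × [((1+r)^n − 1)/r].
(1+r)^n = 1 + 500,000 × r / 61,800, so n = ln(1 + 500,000·r/61,800) / ln(1+r) = 6.59.
Round up to a whole number of payments: n = 7.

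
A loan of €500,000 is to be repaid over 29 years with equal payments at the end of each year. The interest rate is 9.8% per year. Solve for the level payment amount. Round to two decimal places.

Level ordinary annuity; solve PV = PMT × [(1 − (1+r)^−n)/r] for PMT.
Periodic rate r = 0.098 per year.
With n = 29: PMT = 500,000 / ([(1 − (1+r)^−n)/r]) = €52,488.13

€52,488.13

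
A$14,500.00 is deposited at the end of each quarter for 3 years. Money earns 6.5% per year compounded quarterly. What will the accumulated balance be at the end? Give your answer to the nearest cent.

A$190,425.22

This is an ordinary annuity: 12 deposits of A$14,500.00 at the end of each quarter.
Periodic rate r = 0.065/4 per quarter; n is counted in quarters.
FV = PMT × [((1+r)^n − 1)/r] = 14,500 × [(1+r)^12 − 1] / r = A$190,425.22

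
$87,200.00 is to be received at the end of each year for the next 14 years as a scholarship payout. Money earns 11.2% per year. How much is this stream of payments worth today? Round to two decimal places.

This is an ordinary annuity: 14 payments of $87,200.00 at the end of each year.
Periodic rate r = 0.112 per year.
PV = PMT × [(1 − (1+r)^−n)/r] = 87,200 × [1 − (1+r)^−14] / r = $602,442.20

$602,442.20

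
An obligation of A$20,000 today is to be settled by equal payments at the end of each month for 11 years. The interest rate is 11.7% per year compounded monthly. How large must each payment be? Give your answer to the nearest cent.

A$270.02

Level ordinary annuity; solve PV = PMT × [(1 − (1+r)^−n)/r] for PMT.
Periodic rate r = 0.117/12 per month; n is counted in months.
With n = 132: PMT = 20,000 / ([(1 − (1+r)^−n)/r]) = A$270.02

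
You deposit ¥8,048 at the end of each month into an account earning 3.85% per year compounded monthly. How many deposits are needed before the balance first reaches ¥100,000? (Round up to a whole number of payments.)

Periodic rate r = 0.0385/12 per month; n is counted in months.
Ordinary annuity FV: 100,000 = 8,048 × [((1+r)^n − 1)/r].
(1+r)^n = 1 + 100,000 × r / 8,048, so n = ln(1 + 100,000·r/8,048) / ln(1+r) = 12.20.
Round up to a whole number of payments: n = 13.

13 payments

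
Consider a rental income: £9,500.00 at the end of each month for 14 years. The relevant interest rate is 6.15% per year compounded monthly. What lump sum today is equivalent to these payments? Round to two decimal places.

£1,068,319.63

This is an ordinary annuity: 168 payments of £9,500.00 at the end of each month.
Periodic rate r = 0.0615/12 per month; n is counted in months.
PV = PMT × [(1 − (1+r)^−n)/r] = 9,500 × [1 − (1+r)^−168] / r = £1,068,319.63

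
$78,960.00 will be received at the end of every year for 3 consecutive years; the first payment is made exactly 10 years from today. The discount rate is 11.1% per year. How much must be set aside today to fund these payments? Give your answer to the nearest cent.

Ordinary annuity of 3 payments, first payment at period 10.
Periodic rate r = 0.111 per year.
The ordinary-annuity PV formula values the stream one period before the first payment (period 9); discount that back 9 periods:
PV₀ = 78,960 × [1 − (1+r)^−3] / r × (1+r)^−9 = $74,692.37

$74,692.37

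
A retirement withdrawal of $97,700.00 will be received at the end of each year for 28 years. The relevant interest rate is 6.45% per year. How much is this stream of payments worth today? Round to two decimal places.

$1,251,546.67

This is an ordinary annuity: 28 payments of $97,700.00 at the end of each year.
Periodic rate r = 0.0645 per year.
PV = PMT × [(1 − (1+r)^−n)/r] = 97,700 × [1 − (1+r)^−28] / r = $1,251,546.67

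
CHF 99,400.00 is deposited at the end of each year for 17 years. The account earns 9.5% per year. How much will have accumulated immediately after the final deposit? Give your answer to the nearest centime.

CHF 3,848,121.91

This is an ordinary annuity: 17 deposits of CHF 99,400.00 at the end of each year.
Periodic rate r = 0.095 per year.
FV = PMT × [((1+r)^n − 1)/r] = 99,400 × [(1+r)^17 − 1] / r = CHF 3,848,121.91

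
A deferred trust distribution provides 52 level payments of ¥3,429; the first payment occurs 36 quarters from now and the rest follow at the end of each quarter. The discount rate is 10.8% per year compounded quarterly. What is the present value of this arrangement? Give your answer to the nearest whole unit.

Ordinary annuity of 52 payments, first payment at period 36.
Periodic rate r = 0.108/4 per quarter; n is counted in quarters.
The ordinary-annuity PV formula values the stream one period before the first payment (period 35); discount that back 35 periods:
PV₀ = 3,429 × [1 − (1+r)^−52] / r × (1+r)^−35 = ¥37,477

¥37,477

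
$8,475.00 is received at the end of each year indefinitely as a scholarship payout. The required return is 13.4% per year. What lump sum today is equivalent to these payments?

Periodic rate r = 0.134 per year.
Level perpetuity: PV = PMT / r = 8,475 / (0.134) = $63,246.27.

$63,246.27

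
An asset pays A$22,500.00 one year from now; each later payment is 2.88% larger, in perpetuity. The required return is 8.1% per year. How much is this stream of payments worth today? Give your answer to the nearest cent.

Periodic rate r = 0.081 per year.
Growing perpetuity (Gordon): PV = PMT₁ / (r − g) = 22,500 / (r − 0.0288) = A$431,034.48.

A$431,034.48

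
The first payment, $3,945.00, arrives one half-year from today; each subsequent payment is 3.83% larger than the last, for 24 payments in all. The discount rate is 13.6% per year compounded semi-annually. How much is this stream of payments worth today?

$65,324.36

Periodic rate r = 0.136/2 per half-year; n is counted in half-years.
Growing ordinary annuity: PV = PMT₁ × [1 − ((1+g)/(1+r))^n] / (r − g) = 3,945 × [1 − ((1+0.0383)/(1+r))^24] / (r − 0.0383) = $65,324.36.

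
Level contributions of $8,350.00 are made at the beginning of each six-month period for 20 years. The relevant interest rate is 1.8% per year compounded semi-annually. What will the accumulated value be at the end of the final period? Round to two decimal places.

This is an annuity due: 40 deposits of $8,350.00 at the beginning of each six-month period.
Periodic rate r = 0.018/2 per half-year; n is counted in half-years.
FV = PMT × [((1+r)^n − 1)/r] × (1+r) = 8,350 × [(1+r)^40 − 1] / r × (1+r) = $403,492.71

$403,492.71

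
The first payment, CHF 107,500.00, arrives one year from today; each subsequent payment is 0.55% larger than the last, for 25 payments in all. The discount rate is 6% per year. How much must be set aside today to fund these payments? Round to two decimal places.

Periodic rate r = 0.06 per year.
Growing ordinary annuity: PV = PMT₁ × [1 − ((1+g)/(1+r))^n] / (r − g) = 107,500 × [1 − ((1+0.0055)/(1+r))^25] / (r − 0.0055) = CHF 1,445,347.71.

CHF 1,445,347.71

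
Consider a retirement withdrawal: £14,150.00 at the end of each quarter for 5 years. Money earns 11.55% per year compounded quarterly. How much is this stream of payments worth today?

This is an ordinary annuity: 20 payments of £14,150.00 at the end of each quarter.
Periodic rate r = 0.1155/4 per quarter; n is counted in quarters.
PV = PMT × [(1 − (1+r)^−n)/r] = 14,150 × [1 − (1+r)^−20] / r = £212,722.68

£212,722.68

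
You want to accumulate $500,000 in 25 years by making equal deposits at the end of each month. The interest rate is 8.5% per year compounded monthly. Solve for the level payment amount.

Level ordinary annuity; solve FV = PMT × [((1+r)^n − 1)/r] for PMT.
Periodic rate r = 0.085/12 per month; n is counted in months.
With n = 300: PMT = 500,000 / ([((1+r)^n − 1)/r]) = $484.47

$484.47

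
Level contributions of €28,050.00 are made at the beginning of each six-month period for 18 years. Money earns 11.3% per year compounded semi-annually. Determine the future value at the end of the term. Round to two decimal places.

This is an annuity due: 36 deposits of €28,050.00 at the beginning of each six-month period.
Periodic rate r = 0.113/2 per half-year; n is counted in half-years.
FV = PMT × [((1+r)^n − 1)/r] × (1+r) = 28,050 × [(1+r)^36 − 1] / r × (1+r) = €3,269,128.54

€3,269,128.54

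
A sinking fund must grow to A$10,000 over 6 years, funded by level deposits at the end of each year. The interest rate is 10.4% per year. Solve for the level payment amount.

Level ordinary annuity; solve FV = PMT × [((1+r)^n − 1)/r] for PMT.
Periodic rate r = 0.104 per year.
With n = 6: PMT = 10,000 / ([((1+r)^n − 1)/r]) = A$1,283.05

A$1,283.05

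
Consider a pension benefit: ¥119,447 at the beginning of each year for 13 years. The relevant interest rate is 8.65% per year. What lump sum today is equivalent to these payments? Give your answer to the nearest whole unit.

¥990,064

This is an annuity due: 13 payments of ¥119,447 at the beginning of each year.
Periodic rate r = 0.0865 per year.
PV = PMT × [(1 − (1+r)^−n)/r] × (1+r) = 119,447 × [1 − (1+r)^−13] / r × (1+r) = ¥990,064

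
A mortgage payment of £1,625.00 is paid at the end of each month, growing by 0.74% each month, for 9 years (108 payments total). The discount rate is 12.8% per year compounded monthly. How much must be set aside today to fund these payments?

Periodic rate r = 0.128/12 per month; n is counted in months.
Growing ordinary annuity: PV = PMT₁ × [1 − ((1+g)/(1+r))^n] / (r − g) = 1,625 × [1 − ((1+0.0074)/(1+r))^108] / (r − 0.0074) = £146,777.05.

£146,777.05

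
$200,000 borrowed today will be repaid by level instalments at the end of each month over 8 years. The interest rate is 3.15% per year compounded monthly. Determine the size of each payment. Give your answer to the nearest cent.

$2,359.57

Level ordinary annuity; solve PV = PMT × [(1 − (1+r)^−n)/r] for PMT.
Periodic rate r = 0.0315/12 per month; n is counted in months.
With n = 96: PMT = 200,000 / ([(1 − (1+r)^−n)/r]) = $2,359.57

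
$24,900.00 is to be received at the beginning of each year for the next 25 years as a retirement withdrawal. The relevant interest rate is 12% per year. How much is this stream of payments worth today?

This is an annuity due: 25 payments of $24,900.00 at the beginning of each year.
Periodic rate r = 0.12 per year.
PV = PMT × [(1 − (1+r)^−n)/r] × (1+r) = 24,900 × [1 − (1+r)^−25] / r × (1+r) = $218,729.46

$218,729.46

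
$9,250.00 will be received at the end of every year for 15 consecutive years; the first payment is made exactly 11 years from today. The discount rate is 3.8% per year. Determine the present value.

$71,829.71

Ordinary annuity of 15 payments, first payment at period 11.
Periodic rate r = 0.038 per year.
The ordinary-annuity PV formula values the stream one period before the first payment (period 10); discount that back 10 periods:
PV₀ = 9,250 × [1 − (1+r)^−15] / r × (1+r)^−10 = $71,829.71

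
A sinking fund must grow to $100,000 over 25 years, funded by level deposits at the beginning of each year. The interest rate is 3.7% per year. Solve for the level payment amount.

Level annuity due; solve FV = PMT × [((1+r)^n − 1)/r] × (1+r) for PMT.
Periodic rate r = 0.037 per year.
With n = 25: PMT = 100,000 / ([((1+r)^n − 1)/r] × (1+r)) = $2,410.64

$2,410.64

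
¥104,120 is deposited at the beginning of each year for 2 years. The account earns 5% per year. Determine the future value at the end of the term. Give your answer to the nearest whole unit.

This is an annuity due: 2 deposits of ¥104,120 at the beginning of each year.
Periodic rate r = 0.05 per year.
FV = PMT × [((1+r)^n − 1)/r] × (1+r) = 104,120 × [(1+r)^2 − 1] / r × (1+r) = ¥224,118

¥224,118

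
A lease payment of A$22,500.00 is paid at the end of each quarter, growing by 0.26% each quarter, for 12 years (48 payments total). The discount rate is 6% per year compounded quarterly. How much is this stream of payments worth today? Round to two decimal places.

Periodic rate r = 0.06/4 per quarter; n is counted in quarters.
Growing ordinary annuity: PV = PMT₁ × [1 − ((1+g)/(1+r))^n] / (r − g) = 22,500 × [1 − ((1+0.0026)/(1+r))^48] / (r − 0.0026) = A$808,695.78.

A$808,695.78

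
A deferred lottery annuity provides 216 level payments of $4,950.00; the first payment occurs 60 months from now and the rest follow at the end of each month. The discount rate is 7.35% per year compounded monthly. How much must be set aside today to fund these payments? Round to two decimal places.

$412,947.11

Ordinary annuity of 216 payments, first payment at period 60.
Periodic rate r = 0.0735/12 per month; n is counted in months.
The ordinary-annuity PV formula values the stream one period before the first payment (period 59); discount that back 59 periods:
PV₀ = 4,950 × [1 − (1+r)^−216] / r × (1+r)^−59 = $412,947.11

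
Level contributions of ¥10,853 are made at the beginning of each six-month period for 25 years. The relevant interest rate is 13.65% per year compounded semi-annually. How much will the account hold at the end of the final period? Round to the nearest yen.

This is an annuity due: 50 deposits of ¥10,853 at the beginning of each six-month period.
Periodic rate r = 0.1365/2 per half-year; n is counted in half-years.
FV = PMT × [((1+r)^n − 1)/r] × (1+r) = 10,853 × [(1+r)^50 − 1] / r × (1+r) = ¥4,440,810

¥4,440,810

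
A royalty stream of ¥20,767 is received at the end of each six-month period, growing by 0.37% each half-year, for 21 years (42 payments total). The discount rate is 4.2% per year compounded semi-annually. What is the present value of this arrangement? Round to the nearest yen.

Periodic rate r = 0.042/2 per half-year; n is counted in half-years.
Growing ordinary annuity: PV = PMT₁ × [1 − ((1+g)/(1+r))^n] / (r − g) = 20,767 × [1 − ((1+0.0037)/(1+r))^42] / (r − 0.0037) = ¥614,791.

¥614,791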